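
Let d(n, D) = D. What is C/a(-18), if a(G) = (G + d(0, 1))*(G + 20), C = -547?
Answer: 547/34 ≈ 16.088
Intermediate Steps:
a(G) = (1 + G)*(20 + G) (a(G) = (G + 1)*(G + 20) = (1 + G)*(20 + G))
C/a(-18) = -547/(20 + (-18)² + 21*(-18)) = -547/(20 + 324 - 378) = -547/(-34) = -547*(-1/34) = 547/34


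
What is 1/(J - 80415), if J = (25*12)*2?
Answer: -1/79815 ≈ -1.2529e-5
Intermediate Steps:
J = 600 (J = 300*2 = 600)
1/(J - 80415) = 1/(600 - 80415) = 1/(-79815) = -1/79815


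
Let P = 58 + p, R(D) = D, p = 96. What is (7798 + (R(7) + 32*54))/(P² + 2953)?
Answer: 9533/26669 ≈ 0.35746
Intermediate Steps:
P = 154 (P = 58 + 96 = 154)
(7798 + (R(7) + 32*54))/(P² + 2953) = (7798 + (7 + 32*54))/(154² + 2953) = (7798 + (7 + 1728))/(23716 + 2953) = (7798 + 1735)/26669 = 9533*(1/26669) = 9533/26669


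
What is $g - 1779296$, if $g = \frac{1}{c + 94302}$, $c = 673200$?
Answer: $- \frac{1365613238591}{767502} \approx -1.7793 \cdot 10^{6}$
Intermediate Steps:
$g = \frac{1}{767502}$ ($g = \frac{1}{673200 + 94302} = \frac{1}{767502} \approx 1.3029 \cdot 10^{-6}$)
$g - 1779296 = \frac{1}{767502} - 1779296 = - \frac{1365613238591}{767502}$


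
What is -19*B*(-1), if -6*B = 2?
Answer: -19/3 ≈ -6.3333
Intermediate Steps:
B = -1/3 (B = -1/6*2 = -1/3 ≈ -0.33333)
-19*B*(-1) = -19*(-1/3)*(-1) = (19/3)*(-1) = -19/3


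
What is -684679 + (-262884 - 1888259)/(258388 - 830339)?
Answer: -391600687586/571951 ≈ -6.8468e+5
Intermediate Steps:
-684679 + (-262884 - 1888259)/(258388 - 830339) = -684679 - 2151143/(-571951) = -684679 - 2151143*(-1/571951) = -684679 + 2151143/571951 = -391600687586/571951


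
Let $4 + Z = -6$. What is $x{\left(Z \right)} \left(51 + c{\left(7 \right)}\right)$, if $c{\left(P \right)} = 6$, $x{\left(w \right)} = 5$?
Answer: $285$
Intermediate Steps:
$Z = -10$ ($Z = -4 - 6 = -10$)
$x{\left(Z \right)} \left(51 + c{\left(7 \right)}\right) = 5 \left(51 + 6\right) = 5 \cdot 57 = 285$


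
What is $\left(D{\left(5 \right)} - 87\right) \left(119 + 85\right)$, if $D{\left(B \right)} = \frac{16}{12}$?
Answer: $-17476$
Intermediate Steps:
$D{\left(B \right)} = \frac{4}{3}$ ($D{\left(B \right)} = 16 \cdot \frac{1}{12} = \frac{4}{3}$)
$\left(D{\left(5 \right)} - 87\right) \left(119 + 85\right) = \left(\frac{4}{3} - 87\right) \left(119 + 85\right) = \left(- \frac{257}{3}\right) 204 = -17476$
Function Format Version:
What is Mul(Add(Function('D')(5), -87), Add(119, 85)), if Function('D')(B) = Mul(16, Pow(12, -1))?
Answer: -17476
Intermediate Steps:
Function('D')(B) = Rational(4, 3) (Function('D')(B) = Mul(16, Rational(1, 12)) = Rational(4, 3))
Mul(Add(Function('D')(5), -87), Add(119, 85)) = Mul(Add(Rational(4, 3), -87), Add(119, 85)) = Mul(Rational(-257, 3), 204) = -17476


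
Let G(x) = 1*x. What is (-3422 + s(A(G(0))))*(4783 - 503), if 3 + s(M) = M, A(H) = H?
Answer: -14659000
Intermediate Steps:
G(x) = x
s(M) = -3 + M
(-3422 + s(A(G(0))))*(4783 - 503) = (-3422 + (-3 + 0))*(4783 - 503) = (-3422 - 3)*4280 = -3425*4280 = -14659000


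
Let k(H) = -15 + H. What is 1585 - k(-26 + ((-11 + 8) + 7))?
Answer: 1622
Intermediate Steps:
1585 - k(-26 + ((-11 + 8) + 7)) = 1585 - (-15 + (-26 + ((-11 + 8) + 7))) = 1585 - (-15 + (-26 + (-3 + 7))) = 1585 - (-15 + (-26 + 4)) = 1585 - (-15 - 22) = 1585 - 1*(-37) = 1585 + 37 = 1622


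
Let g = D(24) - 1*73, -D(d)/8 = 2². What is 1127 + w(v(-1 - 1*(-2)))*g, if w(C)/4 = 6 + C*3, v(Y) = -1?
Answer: -133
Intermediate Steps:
D(d) = -32 (D(d) = -8*2² = -8*4 = -32)
w(C) = 24 + 12*C (w(C) = 4*(6 + C*3) = 4*(6 + 3*C) = 24 + 12*C)
g = -105 (g = -32 - 1*73 = -32 - 73 = -105)
1127 + w(v(-1 - 1*(-2)))*g = 1127 + (24 + 12*(-1))*(-105) = 1127 + (24 - 12)*(-105) = 1127 + 12*(-105) = 1127 - 1260 = -133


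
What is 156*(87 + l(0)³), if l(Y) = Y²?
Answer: 13572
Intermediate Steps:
156*(87 + l(0)³) = 156*(87 + (0²)³) = 156*(87 + 0³) = 156*(87 + 0) = 156*87 = 13572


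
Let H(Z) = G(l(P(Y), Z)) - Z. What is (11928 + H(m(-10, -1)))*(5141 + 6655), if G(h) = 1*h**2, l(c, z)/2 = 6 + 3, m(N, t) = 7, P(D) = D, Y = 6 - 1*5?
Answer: 144442020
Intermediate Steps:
Y = 1 (Y = 6 - 5 = 1)
l(c, z) = 18 (l(c, z) = 2*(6 + 3) = 2*9 = 18)
G(h) = h**2
H(Z) = 324 - Z (H(Z) = 18**2 - Z = 324 - Z)
(11928 + H(m(-10, -1)))*(5141 + 6655) = (11928 + (324 - 1*7))*(5141 + 6655) = (11928 + (324 - 7))*11796 = (11928 + 317)*11796 = 12245*11796 = 144442020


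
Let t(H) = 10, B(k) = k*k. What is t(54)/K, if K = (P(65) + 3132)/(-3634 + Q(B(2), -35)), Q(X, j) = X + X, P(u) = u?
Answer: -36260/3197 ≈ -11.342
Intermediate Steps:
B(k) = k**2
Q(X, j) = 2*X
K = -3197/3626 (K = (65 + 3132)/(-3634 + 2*2**2) = 3197/(-3634 + 2*4) = 3197/(-3634 + 8) = 3197/(-3626) = 3197*(-1/3626) = -3197/3626 ≈ -0.88169)
t(54)/K = 10/(-3197/3626) = 10*(-3626/3197) = -36260/3197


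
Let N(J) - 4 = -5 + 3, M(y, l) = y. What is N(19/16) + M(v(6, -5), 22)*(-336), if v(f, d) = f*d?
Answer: 10082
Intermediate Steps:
v(f, d) = d*f
N(J) = 2 (N(J) = 4 + (-5 + 3) = 4 - 2 = 2)
N(19/16) + M(v(6, -5), 22)*(-336) = 2 - 5*6*(-336) = 2 - 30*(-336) = 2 + 10080 = 10082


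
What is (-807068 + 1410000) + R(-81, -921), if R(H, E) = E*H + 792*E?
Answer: -51899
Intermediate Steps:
R(H, E) = 792*E + E*H
(-807068 + 1410000) + R(-81, -921) = (-807068 + 1410000) - 921*(792 - 81) = 602932 - 921*711 = 602932 - 654831 = -51899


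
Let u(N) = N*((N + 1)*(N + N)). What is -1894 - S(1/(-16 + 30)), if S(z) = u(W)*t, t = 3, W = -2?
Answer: -1870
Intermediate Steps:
u(N) = 2*N**2*(1 + N) (u(N) = N*((1 + N)*(2*N)) = N*(2*N*(1 + N)) = 2*N**2*(1 + N))
S(z) = -24 (S(z) = (2*(-2)**2*(1 - 2))*3 = (2*4*(-1))*3 = -8*3 = -24)
-1894 - S(1/(-16 + 30)) = -1894 - 1*(-24) = -1894 + 24 = -1870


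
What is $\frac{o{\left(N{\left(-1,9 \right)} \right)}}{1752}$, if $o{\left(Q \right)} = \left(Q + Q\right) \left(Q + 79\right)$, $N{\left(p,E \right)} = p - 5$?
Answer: $- \frac{1}{2} \approx -0.5$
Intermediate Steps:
$N{\left(p,E \right)} = -5 + p$ ($N{\left(p,E \right)} = p - 5 = -5 + p$)
$o{\left(Q \right)} = 2 Q \left(79 + Q\right)$
$\frac{o{\left(N{\left(-1,9 \right)} \right)}}{1752} = \frac{2 \left(-5 - 1\right) \left(79 - 6\right)}{1752} = 2 \left(-6\right) \left(79 - 6\right) \frac{1}{1752} = 2 \left(-6\right) 73 \cdot \frac{1}{1752} = \left(-876\right) \frac{1}{1752} = - \frac{1}{2}$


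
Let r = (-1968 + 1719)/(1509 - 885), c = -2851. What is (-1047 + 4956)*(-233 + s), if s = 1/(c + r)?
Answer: -180062105533/197697 ≈ -9.1080e+5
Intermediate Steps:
r = -83/208 (r = -249/624 = -249*1/624 = -83/208 ≈ -0.39904)
s = -208/593091 (s = 1/(-2851 - 83/208) = 1/(-593091/208) = -208/593091 ≈ -0.00035070)
(-1047 + 4956)*(-233 + s) = (-1047 + 4956)*(-233 - 208/593091) = 3909*(-138190411/593091) = -180062105533/197697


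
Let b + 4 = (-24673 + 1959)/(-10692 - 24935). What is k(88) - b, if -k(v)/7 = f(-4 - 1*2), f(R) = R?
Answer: 1616128/35627 ≈ 45.362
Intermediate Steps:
k(v) = 42 (k(v) = -7*(-4 - 1*2) = -7*(-4 - 2) = -7*(-6) = 42)
b = -119794/35627 (b = -4 + (-24673 + 1959)/(-10692 - 24935) = -4 - 22714/(-35627) = -4 - 22714*(-1/35627) = -4 + 22714/35627 = -119794/35627 ≈ -3.3624)
k(88) - b = 42 - 1*(-119794/35627) = 42 + 119794/35627 = 1616128/35627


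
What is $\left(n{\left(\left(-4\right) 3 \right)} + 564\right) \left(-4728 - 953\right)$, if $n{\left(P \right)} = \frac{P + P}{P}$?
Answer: $-3215446$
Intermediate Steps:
$n{\left(P \right)} = 2$ ($n{\left(P \right)} = \frac{2 P}{P} = 2$)
$\left(n{\left(\left(-4\right) 3 \right)} + 564\right) \left(-4728 - 953\right) = \left(2 + 564\right) \left(-4728 - 953\right) = 566 \left(-5681\right) = -3215446$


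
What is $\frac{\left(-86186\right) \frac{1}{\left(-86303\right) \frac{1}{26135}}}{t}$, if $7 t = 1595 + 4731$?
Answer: $\frac{1126235555}{38996627} \approx 28.88$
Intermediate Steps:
$t = \frac{6326}{7}$ ($t = \frac{1595 + 4731}{7} = \frac{1}{7} \cdot 6326 = \frac{6326}{7} \approx 903.71$)
$\frac{\left(-86186\right) \frac{1}{\left(-86303\right) \frac{1}{26135}}}{t} = \frac{\left(-86186\right) \frac{1}{\left(-86303\right) \frac{1}{26135}}}{\frac{6326}{7}} = - \frac{86186}{\left(-86303\right) \frac{1}{26135}} \cdot \frac{7}{6326} = - \frac{86186}{- \frac{86303}{26135}} \cdot \frac{7}{6326} = \left(-86186\right) \left(- \frac{26135}{86303}\right) \frac{7}{6326} = \frac{2252471110}{86303} \cdot \frac{7}{6326} = \frac{1126235555}{38996627}$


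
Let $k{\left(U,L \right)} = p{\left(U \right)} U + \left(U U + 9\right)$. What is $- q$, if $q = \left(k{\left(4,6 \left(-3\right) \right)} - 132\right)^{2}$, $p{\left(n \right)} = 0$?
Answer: $-11449$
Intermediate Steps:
$k{\left(U,L \right)} = 9 + U^{2}$ ($k{\left(U,L \right)} = 0 U + \left(U U + 9\right) = 0 + \left(U^{2} + 9\right) = 0 + \left(9 + U^{2}\right) = 9 + U^{2}$)
$q = 11449$ ($q = \left(\left(9 + 4^{2}\right) - 132\right)^{2} = \left(\left(9 + 16\right) - 132\right)^{2} = \left(25 - 132\right)^{2} = \left(-107\right)^{2} = 11449$)
$- q = \left(-1\right) 11449 = -11449$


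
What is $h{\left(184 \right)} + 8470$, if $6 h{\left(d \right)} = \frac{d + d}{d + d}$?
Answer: $\frac{50821}{6} \approx 8470.2$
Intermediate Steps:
$h{\left(d \right)} = \frac{1}{6}$ ($h{\left(d \right)} = \frac{\left(d + d\right) \frac{1}{d + d}}{6} = \frac{2 d \frac{1}{2 d}}{6} = \frac{1}{6} \cdot 1 = \frac{1}{6}$)
$h{\left(184 \right)} + 8470 = \frac{1}{6} + 8470 = \frac{50821}{6}$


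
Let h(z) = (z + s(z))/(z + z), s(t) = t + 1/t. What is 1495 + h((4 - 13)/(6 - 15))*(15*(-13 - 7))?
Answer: 1045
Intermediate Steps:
h(z) = (1/z + 2*z)/(2*z) (h(z) = (z + (z + 1/z))/(z + z) = (1/z + 2*z)/((2*z)) = (1/z + 2*z)*(1/(2*z)) = (1/z + 2*z)/(2*z))
1495 + h((4 - 13)/(6 - 15))*(15*(-13 - 7)) = 1495 + (1 + 1/(2*((4 - 13)/(6 - 15))²))*(15*(-13 - 7)) = 1495 + (1 + 1/(2*(-9/(-9))²))*(15*(-20)) = 1495 + (1 + 1/(2*(-9*(-⅑))²))*(-300) = 1495 + (1 + (½)/1²)*(-300) = 1495 + (1 + (½)*1)*(-300) = 1495 + (1 + ½)*(-300) = 1495 + (3/2)*(-300) = 1495 - 450 = 1045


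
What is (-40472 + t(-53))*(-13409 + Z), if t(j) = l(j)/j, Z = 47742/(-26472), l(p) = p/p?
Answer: 126917363288905/233836 ≈ 5.4276e+8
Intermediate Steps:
l(p) = 1
Z = -7957/4412 (Z = 47742*(-1/26472) = -7957/4412 ≈ -1.8035)
t(j) = 1/j
(-40472 + t(-53))*(-13409 + Z) = (-40472 + 1/(-53))*(-13409 - 7957/4412) = (-40472 - 1/53)*(-59168465/4412) = -2145017/53*(-59168465/4412) = 126917363288905/233836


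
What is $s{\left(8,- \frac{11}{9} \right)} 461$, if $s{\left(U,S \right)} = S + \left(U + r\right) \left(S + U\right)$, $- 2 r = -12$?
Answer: $\frac{129541}{3} \approx 43180.0$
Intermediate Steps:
$r = 6$ ($r = \left(- \frac{1}{2}\right) \left(-12\right) = 6$)
$s{\left(U,S \right)} = S + \left(6 + U\right) \left(S + U\right)$ ($s{\left(U,S \right)} = S + \left(U + 6\right) \left(S + U\right) = S + \left(6 + U\right) \left(S + U\right)$)
$s{\left(8,- \frac{11}{9} \right)} 461 = \left(8^{2} + 6 \cdot 8 + 7 \left(- \frac{11}{9}\right) + - \frac{11}{9} \cdot 8\right) 461 = \left(64 + 48 + 7 \left(\left(-11\right) \frac{1}{9}\right) + \left(-11\right) \frac{1}{9} \cdot 8\right) 461 = \left(64 + 48 + 7 \left(- \frac{11}{9}\right) - \frac{88}{9}\right) 461 = \left(64 + 48 - \frac{77}{9} - \frac{88}{9}\right) 461 = \frac{281}{3} \cdot 461 = \frac{129541}{3}$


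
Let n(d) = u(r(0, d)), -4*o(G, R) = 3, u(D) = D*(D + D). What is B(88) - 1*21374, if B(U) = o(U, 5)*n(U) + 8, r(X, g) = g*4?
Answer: -207222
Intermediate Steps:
r(X, g) = 4*g
u(D) = 2*D² (u(D) = D*(2*D) = 2*D²)
o(G, R) = -¾ (o(G, R) = -¼*3 = -¾)
n(d) = 32*d² (n(d) = 2*(4*d)² = 2*(16*d²) = 32*d²)
B(U) = 8 - 24*U² (B(U) = -24*U² + 8 = 8 - 24*U²)
B(88) - 1*21374 = (8 - 24*88²) - 1*21374 = (8 - 24*7744) - 21374 = (8 - 185856) - 21374 = -185848 - 21374 = -207222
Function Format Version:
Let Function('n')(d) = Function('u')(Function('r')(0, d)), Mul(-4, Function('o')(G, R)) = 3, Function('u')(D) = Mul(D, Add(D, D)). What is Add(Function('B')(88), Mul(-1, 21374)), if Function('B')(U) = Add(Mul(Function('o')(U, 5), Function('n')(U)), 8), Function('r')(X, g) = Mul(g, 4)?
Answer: -207222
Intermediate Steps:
Function('r')(X, g) = Mul(4, g)
Function('u')(D) = Mul(2, Pow(D, 2)) (Function('u')(D) = Mul(D, Mul(2, D)) = Mul(2, Pow(D, 2)))
Function('o')(G, R) = Rational(-3, 4) (Function('o')(G, R) = Mul(Rational(-1, 4), 3) = Rational(-3, 4))
Function('n')(d) = Mul(32, Pow(d, 2)) (Function('n')(d) = Mul(2, Pow(Mul(4, d), 2)) = Mul(2, Mul(16, Pow(d, 2))) = Mul(32, Pow(d, 2)))
Function('B')(U) = Add(8, Mul(-24, Pow(U, 2))) (Function('B')(U) = Add(Mul(Rational(-3, 4), Mul(32, Pow(U, 2))), 8) = Add(Mul(-24, Pow(U, 2)), 8) = Add(8, Mul(-24, Pow(U, 2))))
Add(Function('B')(88), Mul(-1, 21374)) = Add(Add(8, Mul(-24, Pow(88, 2))), Mul(-1, 21374)) = Add(Add(8, Mul(-24, 7744)), -21374) = Add(Add(8, -185856), -21374) = Add(-185848, -21374) = -207222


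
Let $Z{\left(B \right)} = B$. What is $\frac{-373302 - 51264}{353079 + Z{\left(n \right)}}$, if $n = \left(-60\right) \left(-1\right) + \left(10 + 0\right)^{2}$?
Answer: $- \frac{424566}{353239} \approx -1.2019$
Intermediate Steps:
$n = 160$ ($n = 60 + 10^{2} = 60 + 100 = 160$)
$\frac{-373302 - 51264}{353079 + Z{\left(n \right)}} = \frac{-373302 - 51264}{353079 + 160} = - \frac{424566}{353239}$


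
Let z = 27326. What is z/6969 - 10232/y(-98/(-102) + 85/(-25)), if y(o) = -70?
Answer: 36609814/243915 ≈ 150.09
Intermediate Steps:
z/6969 - 10232/y(-98/(-102) + 85/(-25)) = 27326/6969 - 10232/(-70) = 27326*(1/6969) - 10232*(-1/70) = 27326/6969 + 5116/35 = 36609814/243915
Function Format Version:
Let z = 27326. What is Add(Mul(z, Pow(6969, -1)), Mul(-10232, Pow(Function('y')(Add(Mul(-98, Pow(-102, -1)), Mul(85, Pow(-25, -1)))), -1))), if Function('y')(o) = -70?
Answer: Rational(36609814, 243915) ≈ 150.09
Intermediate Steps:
Add(Mul(z, Pow(6969, -1)), Mul(-10232, Pow(Function('y')(Add(Mul(-98, Pow(-102, -1)), Mul(85, Pow(-25, -1)))), -1))) = Add(Mul(27326, Pow(6969, -1)), Mul(-10232, Pow(-70, -1))) = Add(Mul(27326, Rational(1, 6969)), Mul(-10232, Rational(-1, 70))) = Add(Rational(27326, 6969), Rational(5116, 35)) = Rational(36609814, 243915)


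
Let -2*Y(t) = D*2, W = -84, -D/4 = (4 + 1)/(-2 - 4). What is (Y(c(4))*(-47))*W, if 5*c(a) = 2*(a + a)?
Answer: -13160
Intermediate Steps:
D = 10/3 (D = -4*(4 + 1)/(-2 - 4) = -20/(-6) = -20*(-1)/6 = -4*(-⅚) = 10/3 ≈ 3.3333)
c(a) = 4*a/5 (c(a) = (2*(a + a))/5 = (2*(2*a))/5 = (4*a)/5 = 4*a/5)
Y(t) = -10/3 (Y(t) = -5*2/3 = -½*20/3 = -10/3)
(Y(c(4))*(-47))*W = -10/3*(-47)*(-84) = (470/3)*(-84) = -13160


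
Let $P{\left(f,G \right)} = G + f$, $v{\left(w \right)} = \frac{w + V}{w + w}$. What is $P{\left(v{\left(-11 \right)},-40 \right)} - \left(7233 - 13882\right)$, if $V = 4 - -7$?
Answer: $6609$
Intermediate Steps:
$V = 11$ ($V = 4 + 7 = 11$)
$v{\left(w \right)} = \frac{11 + w}{2 w}$ ($v{\left(w \right)} = \frac{w + 11}{w + w} = \frac{11 + w}{2 w}$)
$P{\left(v{\left(-11 \right)},-40 \right)} - \left(7233 - 13882\right) = \left(-40 + \frac{11 - 11}{2 \left(-11\right)}\right) - \left(7233 - 13882\right) = \left(-40 + \frac{1}{2} \left(- \frac{1}{11}\right) 0\right) - -6649 = \left(-40 + 0\right) + 6649 = -40 + 6649 = 6609$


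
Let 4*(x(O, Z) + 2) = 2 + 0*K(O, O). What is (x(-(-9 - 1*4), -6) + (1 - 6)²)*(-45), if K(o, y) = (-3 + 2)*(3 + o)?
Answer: -2115/2 ≈ -1057.5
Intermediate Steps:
K(o, y) = -3 - o (K(o, y) = -(3 + o) = -3 - o)
x(O, Z) = -3/2 (x(O, Z) = -2 + (2 + 0*(-3 - O))/4 = -2 + (2 + 0)/4 = -2 + (¼)*2 = -2 + ½ = -3/2)
(x(-(-9 - 1*4), -6) + (1 - 6)²)*(-45) = (-3/2 + (1 - 6)²)*(-45) = (-3/2 + (-5)²)*(-45) = (-3/2 + 25)*(-45) = (47/2)*(-45) = -2115/2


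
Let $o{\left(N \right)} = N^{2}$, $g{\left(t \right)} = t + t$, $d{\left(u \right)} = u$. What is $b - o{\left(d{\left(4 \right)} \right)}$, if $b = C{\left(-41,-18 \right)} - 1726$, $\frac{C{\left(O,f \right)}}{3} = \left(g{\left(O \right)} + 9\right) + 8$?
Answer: $-1937$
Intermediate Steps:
$g{\left(t \right)} = 2 t$
$C{\left(O,f \right)} = 51 + 6 O$ ($C{\left(O,f \right)} = 3 \left(\left(2 O + 9\right) + 8\right) = 3 \left(\left(9 + 2 O\right) + 8\right) = 3 \left(17 + 2 O\right) = 51 + 6 O$)
$b = -1921$ ($b = \left(51 + 6 \left(-41\right)\right) - 1726 = \left(51 - 246\right) - 1726 = -195 - 1726 = -1921$)
$b - o{\left(d{\left(4 \right)} \right)} = -1921 - 4^{2} = -1921 - 16 = -1937$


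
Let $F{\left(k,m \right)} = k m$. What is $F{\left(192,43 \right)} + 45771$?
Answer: $54027$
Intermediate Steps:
$F{\left(192,43 \right)} + 45771 = 192 \cdot 43 + 45771 = 8256 + 45771 = 54027$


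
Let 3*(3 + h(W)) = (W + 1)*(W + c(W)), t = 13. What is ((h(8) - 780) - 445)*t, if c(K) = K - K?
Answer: -15652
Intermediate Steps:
c(K) = 0
h(W) = -3 + W*(1 + W)/3 (h(W) = -3 + ((W + 1)*(W + 0))/3 = -3 + ((1 + W)*W)/3 = -3 + (W*(1 + W))/3 = -3 + W*(1 + W)/3)
((h(8) - 780) - 445)*t = (((-3 + (1/3)*8 + (1/3)*8**2) - 780) - 445)*13 = (((-3 + 8/3 + (1/3)*64) - 780) - 445)*13 = (((-3 + 8/3 + 64/3) - 780) - 445)*13 = ((21 - 780) - 445)*13 = (-759 - 445)*13 = -1204*13 = -15652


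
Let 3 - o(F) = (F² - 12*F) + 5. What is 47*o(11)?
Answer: 423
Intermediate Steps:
o(F) = -2 - F² + 12*F (o(F) = 3 - ((F² - 12*F) + 5) = 3 - (5 + F² - 12*F) = 3 + (-5 - F² + 12*F) = -2 - F² + 12*F)
47*o(11) = 47*(-2 - 1*11² + 12*11) = 47*(-2 - 1*121 + 132) = 47*(-2 - 121 + 132) = 47*9 = 423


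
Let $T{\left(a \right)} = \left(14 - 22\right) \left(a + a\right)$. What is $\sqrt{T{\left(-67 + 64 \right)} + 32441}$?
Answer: $\sqrt{32489} \approx 180.25$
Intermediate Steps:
$T{\left(a \right)} = - 16 a$ ($T{\left(a \right)} = - 8 \cdot 2 a = - 16 a$)
$\sqrt{T{\left(-67 + 64 \right)} + 32441} = \sqrt{- 16 \left(-67 + 64\right) + 32441} = \sqrt{\left(-16\right) \left(-3\right) + 32441} = \sqrt{48 + 32441} = \sqrt{32489}$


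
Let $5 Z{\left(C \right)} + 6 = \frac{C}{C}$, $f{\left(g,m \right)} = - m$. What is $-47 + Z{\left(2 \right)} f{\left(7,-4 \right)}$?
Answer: $-51$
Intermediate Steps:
$Z{\left(C \right)} = -1$ ($Z{\left(C \right)} = - \frac{6}{5} + \frac{C \frac{1}{C}}{5} = - \frac{6}{5} + \frac{1}{5} \cdot 1 = - \frac{6}{5} + \frac{1}{5} = -1$)
$-47 + Z{\left(2 \right)} f{\left(7,-4 \right)} = -47 - \left(-1\right) \left(-4\right) = -47 - 4 = -51$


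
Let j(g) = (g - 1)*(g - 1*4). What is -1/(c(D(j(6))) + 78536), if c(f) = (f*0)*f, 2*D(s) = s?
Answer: -1/78536 ≈ -1.2733e-5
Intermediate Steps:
j(g) = (-1 + g)*(-4 + g) (j(g) = (-1 + g)*(g - 4) = (-1 + g)*(-4 + g))
D(s) = s/2
c(f) = 0 (c(f) = 0*f = 0)
-1/(c(D(j(6))) + 78536) = -1/(0 + 78536) = -1/78536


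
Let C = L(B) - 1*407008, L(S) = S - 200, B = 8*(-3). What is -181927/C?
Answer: 181927/407232 ≈ 0.44674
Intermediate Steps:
B = -24
L(S) = -200 + S
C = -407232 (C = (-200 - 24) - 1*407008 = -224 - 407008 = -407232)
-181927/C = -181927/(-407232) = -181927*(-1/407232) = 181927/407232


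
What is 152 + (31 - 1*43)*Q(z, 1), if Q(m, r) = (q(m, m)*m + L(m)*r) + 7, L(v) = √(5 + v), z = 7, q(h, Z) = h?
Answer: -520 - 24*√3 ≈ -561.57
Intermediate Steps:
Q(m, r) = 7 + m² + r*√(5 + m) (Q(m, r) = (m*m + √(5 + m)*r) + 7 = (m² + r*√(5 + m)) + 7 = 7 + m² + r*√(5 + m))
152 + (31 - 1*43)*Q(z, 1) = 152 + (31 - 1*43)*(7 + 7² + 1*√(5 + 7)) = 152 + (31 - 43)*(7 + 49 + 1*√12) = 152 - 12*(7 + 49 + 1*(2*√3)) = 152 - 12*(7 + 49 + 2*√3) = 152 - 12*(56 + 2*√3) = 152 + (-672 - 24*√3) = -520 - 24*√3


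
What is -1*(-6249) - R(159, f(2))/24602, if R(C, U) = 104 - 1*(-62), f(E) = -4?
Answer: 76868866/12301 ≈ 6249.0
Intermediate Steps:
R(C, U) = 166 (R(C, U) = 104 + 62 = 166)
-1*(-6249) - R(159, f(2))/24602 = -1*(-6249) - 166/24602 = 6249 - 166/24602 = 6249 - 1*83/12301 = 6249 - 83/12301 = 76868866/12301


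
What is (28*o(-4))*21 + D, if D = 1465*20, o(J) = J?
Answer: 26948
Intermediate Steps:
D = 29300
(28*o(-4))*21 + D = (28*(-4))*21 + 29300 = -112*21 + 29300 = -2352 + 29300 = 26948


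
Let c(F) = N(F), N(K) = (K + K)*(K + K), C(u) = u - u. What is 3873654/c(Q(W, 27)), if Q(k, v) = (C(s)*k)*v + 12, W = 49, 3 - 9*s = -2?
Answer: 215203/32 ≈ 6725.1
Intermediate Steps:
s = 5/9 (s = ⅓ - ⅑*(-2) = ⅓ + 2/9 = 5/9 ≈ 0.55556)
C(u) = 0
N(K) = 4*K² (N(K) = (2*K)*(2*K) = 4*K²)
Q(k, v) = 12 (Q(k, v) = (0*k)*v + 12 = 0*v + 12 = 0 + 12 = 12)
c(F) = 4*F²
3873654/c(Q(W, 27)) = 3873654/((4*12²)) = 3873654/((4*144)) = 3873654/576 = 3873654*(1/576) = 215203/32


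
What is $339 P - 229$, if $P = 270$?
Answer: $91301$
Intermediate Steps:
$339 P - 229 = 339 \cdot 270 - 229 = 91530 - 229 = 91301$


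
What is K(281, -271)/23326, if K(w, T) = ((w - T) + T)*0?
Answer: 0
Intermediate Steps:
K(w, T) = 0 (K(w, T) = w*0 = 0)
K(281, -271)/23326 = 0/23326 = 0*(1/23326) = 0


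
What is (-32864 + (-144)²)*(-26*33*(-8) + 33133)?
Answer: -485083616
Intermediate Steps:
(-32864 + (-144)²)*(-26*33*(-8) + 33133) = (-32864 + 20736)*(-858*(-8) + 33133) = -12128*(6864 + 33133) = -12128*39997 = -485083616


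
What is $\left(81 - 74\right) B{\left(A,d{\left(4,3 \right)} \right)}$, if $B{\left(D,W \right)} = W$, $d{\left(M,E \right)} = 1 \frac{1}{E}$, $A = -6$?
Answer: $\frac{7}{3} \approx 2.3333$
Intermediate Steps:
$d{\left(M,E \right)} = \frac{1}{E}$
$\left(81 - 74\right) B{\left(A,d{\left(4,3 \right)} \right)} = \frac{81 - 74}{3} = 7 \cdot \frac{1}{3} = \frac{7}{3}$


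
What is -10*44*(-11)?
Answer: 4840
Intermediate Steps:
-10*44*(-11) = -440*(-11) = 4840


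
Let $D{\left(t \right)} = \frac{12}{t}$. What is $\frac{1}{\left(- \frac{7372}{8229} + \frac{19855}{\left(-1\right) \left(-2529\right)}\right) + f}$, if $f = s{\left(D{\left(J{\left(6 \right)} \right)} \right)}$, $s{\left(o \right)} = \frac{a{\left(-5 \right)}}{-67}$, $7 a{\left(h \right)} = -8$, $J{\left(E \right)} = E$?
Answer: $\frac{3253475043}{22683653137} \approx 0.14343$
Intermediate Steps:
$a{\left(h \right)} = - \frac{8}{7}$ ($a{\left(h \right)} = \frac{1}{7} \left(-8\right) = - \frac{8}{7}$)
$s{\left(o \right)} = \frac{8}{469}$ ($s{\left(o \right)} = - \frac{8}{7 \left(-67\right)} = \left(- \frac{8}{7}\right) \left(- \frac{1}{67}\right) = \frac{8}{469}$)
$f = \frac{8}{469} \approx 0.017058$
$\frac{1}{\left(- \frac{7372}{8229} + \frac{19855}{\left(-1\right) \left(-2529\right)}\right) + f} = \frac{1}{\left(- \frac{7372}{8229} + \frac{19855}{\left(-1\right) \left(-2529\right)}\right) + \frac{8}{469}} = \frac{1}{\left(\left(-7372\right) \frac{1}{8229} + \frac{19855}{2529}\right) + \frac{8}{469}} = \frac{1}{\left(- \frac{7372}{8229} + 19855 \cdot \frac{1}{2529}\right) + \frac{8}{469}} = \frac{1}{\left(- \frac{7372}{8229} + \frac{19855}{2529}\right) + \frac{8}{469}} = \frac{1}{\frac{48247669}{6937047} + \frac{8}{469}} = \frac{1}{\frac{22683653137}{3253475043}} = \frac{3253475043}{22683653137}$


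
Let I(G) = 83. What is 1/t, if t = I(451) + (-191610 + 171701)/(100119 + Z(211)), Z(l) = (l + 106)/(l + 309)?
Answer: 52062197/4310809671 ≈ 0.012077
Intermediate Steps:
Z(l) = (106 + l)/(309 + l)
t = 4310809671/52062197 (t = 83 + (-191610 + 171701)/(100119 + (106 + 211)/(309 + 211)) = 83 - 19909/(100119 + 317/520) = 83 - 19909/52062197/520 = 83 - 19909*520/52062197 = 83 - 10352680/52062197 = 4310809671/52062197 ≈ 82.801)
1/t = 1/(4310809671/52062197) = 52062197/4310809671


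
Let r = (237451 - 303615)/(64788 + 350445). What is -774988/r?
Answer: 11492878293/2363 ≈ 4.8637e+6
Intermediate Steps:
r = -9452/59319 (r = -66164/415233 = -66164*1/415233 = -9452/59319 ≈ -0.15934)
-774988/r = -774988/(-9452/59319) = -774988*(-59319/9452) = 11492878293/2363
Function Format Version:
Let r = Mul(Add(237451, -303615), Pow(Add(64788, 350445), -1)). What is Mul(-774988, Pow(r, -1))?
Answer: Rational(11492878293, 2363) ≈ 4.8637e+6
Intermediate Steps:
r = Rational(-9452, 59319) (r = Mul(-66164, Pow(415233, -1)) = Mul(-66164, Rational(1, 415233)) = Rational(-9452, 59319) ≈ -0.15934)
Mul(-774988, Pow(r, -1)) = Mul(-774988, Pow(Rational(-9452, 59319), -1)) = Mul(-774988, Rational(-59319, 9452)) = Rational(11492878293, 2363)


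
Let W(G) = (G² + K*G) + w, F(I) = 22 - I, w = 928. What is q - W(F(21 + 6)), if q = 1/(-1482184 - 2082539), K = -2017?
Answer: -39347412475/3564723 ≈ -11038.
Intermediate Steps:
q = -1/3564723 (q = 1/(-3564723) = -1/3564723 ≈ -2.8053e-7)
W(G) = 928 + G² - 2017*G (W(G) = (G² - 2017*G) + 928 = 928 + G² - 2017*G)
q - W(F(21 + 6)) = -1/3564723 - (928 + (22 - (21 + 6))² - 2017*(22 - (21 + 6))) = -1/3564723 - (928 + (22 - 1*27)² - 2017*(22 - 1*27)) = -1/3564723 - (928 + (22 - 27)² - 2017*(22 - 27)) = -1/3564723 - (928 + (-5)² - 2017*(-5)) = -1/3564723 - (928 + 25 + 10085) = -1/3564723 - 1*11038 = -1/3564723 - 11038 = -39347412475/3564723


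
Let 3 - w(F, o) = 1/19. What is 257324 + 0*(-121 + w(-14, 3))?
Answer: 257324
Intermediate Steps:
w(F, o) = 56/19 (w(F, o) = 3 - 1/19 = 56/19)
257324 + 0*(-121 + w(-14, 3)) = 257324 + 0*(-121 + 56/19) = 257324 + 0*(-2243/19) = 257324 + 0 = 257324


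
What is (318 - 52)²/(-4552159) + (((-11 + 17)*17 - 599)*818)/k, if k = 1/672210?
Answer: -1244033525077969696/4552159 ≈ -2.7328e+11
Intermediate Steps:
k = 1/672210 ≈ 1.4876e-6
(318 - 52)²/(-4552159) + (((-11 + 17)*17 - 599)*818)/k = (318 - 52)²/(-4552159) + (((-11 + 17)*17 - 599)*818)/(1/672210) = 266²*(-1/4552159) + ((6*17 - 599)*818)*672210 = 70756*(-1/4552159) + ((102 - 599)*818)*672210 = -70756/4552159 - 497*818*672210 = -70756/4552159 - 406546*672210 = -70756/4552159 - 273284286660 = -1244033525077969696/4552159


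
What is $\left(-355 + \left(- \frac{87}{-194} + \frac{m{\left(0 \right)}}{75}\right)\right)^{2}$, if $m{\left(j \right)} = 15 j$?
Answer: $\frac{4731101089}{37636} \approx 1.2571 \cdot 10^{5}$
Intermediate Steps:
$\left(-355 + \left(- \frac{87}{-194} + \frac{m{\left(0 \right)}}{75}\right)\right)^{2} = \left(-355 + \left(- \frac{87}{-194} + \frac{15 \cdot 0}{75}\right)\right)^{2} = \left(-355 + \left(\left(-87\right) \left(- \frac{1}{194}\right) + 0 \cdot \frac{1}{75}\right)\right)^{2} = \left(-355 + \left(\frac{87}{194} + 0\right)\right)^{2} = \left(-355 + \frac{87}{194}\right)^{2} = \left(- \frac{68783}{194}\right)^{2} = \frac{4731101089}{37636}$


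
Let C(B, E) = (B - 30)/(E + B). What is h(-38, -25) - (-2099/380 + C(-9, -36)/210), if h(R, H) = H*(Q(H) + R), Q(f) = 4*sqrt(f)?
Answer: 114375691/119700 - 500*I ≈ 955.52 - 500.0*I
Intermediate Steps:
C(B, E) = (-30 + B)/(B + E)
h(R, H) = H*(R + 4*sqrt(H)) (h(R, H) = H*(4*sqrt(H) + R) = H*(R + 4*sqrt(H)))
h(-38, -25) - (-2099/380 + C(-9, -36)/210) = -25*(-38 + 4*sqrt(-25)) - (-2099/380 + ((-30 - 9)/(-9 - 36))/210) = -25*(-38 + 4*(5*I)) - (-2099*1/380 + (-39/(-45))*(1/210)) = -25*(-38 + 20*I) - (-2099/380 - 1/45*(-39)*(1/210)) = (950 - 500*I) - (-2099/380 + (13/15)*(1/210)) = (950 - 500*I) - (-2099/380 + 13/3150) = (950 - 500*I) - 1*(-660691/119700) = (950 - 500*I) + 660691/119700 = 114375691/119700 - 500*I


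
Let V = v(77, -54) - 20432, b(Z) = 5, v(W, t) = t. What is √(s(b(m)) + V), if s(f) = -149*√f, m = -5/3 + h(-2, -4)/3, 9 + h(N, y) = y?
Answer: √(-20486 - 149*√5) ≈ 144.29*I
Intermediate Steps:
h(N, y) = -9 + y
m = -6 (m = -5/3 + (-9 - 4)/3 = -5*⅓ - 13*⅓ = -5/3 - 13/3 = -6)
V = -20486 (V = -54 - 20432 = -20486)
√(s(b(m)) + V) = √(-149*√5 - 20486) = √(-20486 - 149*√5)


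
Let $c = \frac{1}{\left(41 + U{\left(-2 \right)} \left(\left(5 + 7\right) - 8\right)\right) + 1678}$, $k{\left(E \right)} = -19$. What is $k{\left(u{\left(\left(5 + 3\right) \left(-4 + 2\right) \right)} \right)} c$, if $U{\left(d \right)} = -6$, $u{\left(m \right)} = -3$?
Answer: $- \frac{19}{1695} \approx -0.011209$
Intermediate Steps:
$c = \frac{1}{1695}$ ($c = \frac{1}{\left(41 - 6 \left(\left(5 + 7\right) - 8\right)\right) + 1678} = \frac{1}{\left(41 - 6 \left(12 - 8\right)\right) + 1678} = \frac{1}{\left(41 - 24\right) + 1678} = \frac{1}{17 + 1678} = \frac{1}{1695} \approx 0.00058997$)
$k{\left(u{\left(\left(5 + 3\right) \left(-4 + 2\right) \right)} \right)} c = \left(-19\right) \frac{1}{1695} = - \frac{19}{1695}$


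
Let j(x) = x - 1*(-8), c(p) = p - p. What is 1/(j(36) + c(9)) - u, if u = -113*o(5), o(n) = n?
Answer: 24861/44 ≈ 565.02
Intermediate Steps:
c(p) = 0
j(x) = 8 + x (j(x) = x + 8 = 8 + x)
u = -565 (u = -113*5 = -565)
1/(j(36) + c(9)) - u = 1/((8 + 36) + 0) - 1*(-565) = 1/(44 + 0) + 565 = 1/44 + 565 = 24861/44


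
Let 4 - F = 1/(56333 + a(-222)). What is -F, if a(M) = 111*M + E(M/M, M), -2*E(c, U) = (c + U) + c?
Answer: -127203/31801 ≈ -4.0000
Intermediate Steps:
E(c, U) = -c - U/2 (E(c, U) = -((c + U) + c)/2 = -((U + c) + c)/2 = -(U + 2*c)/2 = -c - U/2)
a(M) = -1 + 221*M/2 (a(M) = 111*M + (-M/M - M/2) = 111*M + (-1*1 - M/2) = 111*M + (-1 - M/2) = -1 + 221*M/2)
F = 127203/31801 (F = 4 - 1/(56333 + (-1 + (221/2)*(-222))) = 4 - 1/(56333 + (-1 - 24531)) = 4 - 1/(56333 - 24532) = 4 - 1/31801 = 127203/31801 ≈ 4.0000)
-F = -1*127203/31801 = -127203/31801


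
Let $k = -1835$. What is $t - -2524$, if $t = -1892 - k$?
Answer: $2467$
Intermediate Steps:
$t = -57$ ($t = -1892 - -1835 = -1892 + 1835 = -57$)
$t - -2524 = -57 - -2524 = -57 + 2524 = 2467$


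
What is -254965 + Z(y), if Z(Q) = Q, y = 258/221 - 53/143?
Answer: -47678306/187 ≈ -2.5496e+5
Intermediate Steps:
y = 149/187 (y = 258*(1/221) - 53*1/143 = 258/221 - 53/143 = 149/187 ≈ 0.79679)
-254965 + Z(y) = -254965 + 149/187 = -47678306/187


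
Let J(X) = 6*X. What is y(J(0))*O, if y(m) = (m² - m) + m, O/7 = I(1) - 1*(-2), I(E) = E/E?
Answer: 0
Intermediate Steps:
I(E) = 1
O = 21 (O = 7*(1 - 1*(-2)) = 7*(1 + 2) = 7*3 = 21)
y(m) = m²
y(J(0))*O = (6*0)²*21 = 0²*21 = 0*21 = 0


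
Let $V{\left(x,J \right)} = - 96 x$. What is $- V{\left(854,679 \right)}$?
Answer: $81984$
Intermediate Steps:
$- V{\left(854,679 \right)} = - \left(-96\right) 854 = \left(-1\right) \left(-81984\right) = 81984$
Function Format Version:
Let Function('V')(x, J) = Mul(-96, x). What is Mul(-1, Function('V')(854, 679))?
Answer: 81984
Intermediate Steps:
Mul(-1, Function('V')(854, 679)) = Mul(-1, Mul(-96, 854)) = Mul(-1, -81984) = 81984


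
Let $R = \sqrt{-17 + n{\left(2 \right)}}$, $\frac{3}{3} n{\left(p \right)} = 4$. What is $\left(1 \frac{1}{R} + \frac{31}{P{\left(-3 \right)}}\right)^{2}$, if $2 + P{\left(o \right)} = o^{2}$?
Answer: $\frac{12444}{637} - \frac{62 i \sqrt{13}}{91} \approx 19.535 - 2.4565 i$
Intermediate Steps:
$n{\left(p \right)} = 4$
$R = i \sqrt{13}$ ($R = \sqrt{-17 + 4} = \sqrt{-13} = i \sqrt{13} \approx 3.6056 i$)
$P{\left(o \right)} = -2 + o^{2}$
$\left(1 \frac{1}{R} + \frac{31}{P{\left(-3 \right)}}\right)^{2} = \left(1 \frac{1}{i \sqrt{13}} + \frac{31}{-2 + \left(-3\right)^{2}}\right)^{2} = \left(1 \left(- \frac{i \sqrt{13}}{13}\right) + \frac{31}{-2 + 9}\right)^{2} = \left(- \frac{i \sqrt{13}}{13} + \frac{31}{7}\right)^{2} = \left(\frac{31}{7} - \frac{i \sqrt{13}}{13}\right)^{2}$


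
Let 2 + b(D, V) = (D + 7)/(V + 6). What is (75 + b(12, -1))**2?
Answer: 147456/25 ≈ 5898.2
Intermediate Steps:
b(D, V) = -2 + (7 + D)/(6 + V) (b(D, V) = -2 + (D + 7)/(V + 6) = -2 + (7 + D)/(6 + V))
(75 + b(12, -1))**2 = (75 + (-5 + 12 - 2*(-1))/(6 - 1))**2 = (75 + (-5 + 12 + 2)/5)**2 = (75 + (1/5)*9)**2 = (75 + 9/5)**2 = (384/5)**2 = 147456/25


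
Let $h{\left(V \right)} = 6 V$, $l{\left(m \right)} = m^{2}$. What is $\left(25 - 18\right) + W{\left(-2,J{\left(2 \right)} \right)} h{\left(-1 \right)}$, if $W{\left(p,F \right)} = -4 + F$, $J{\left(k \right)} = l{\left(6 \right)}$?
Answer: $-185$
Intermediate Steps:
$J{\left(k \right)} = 36$ ($J{\left(k \right)} = 6^{2} = 36$)
$\left(25 - 18\right) + W{\left(-2,J{\left(2 \right)} \right)} h{\left(-1 \right)} = \left(25 - 18\right) + \left(-4 + 36\right) 6 \left(-1\right) = 7 + 32 \left(-6\right) = 7 - 192 = -185$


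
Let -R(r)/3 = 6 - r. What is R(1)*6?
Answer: -90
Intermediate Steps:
R(r) = -18 + 3*r (R(r) = -3*(6 - r) = -18 + 3*r)
R(1)*6 = (-18 + 3*1)*6 = (-18 + 3)*6 = -15*6 = -90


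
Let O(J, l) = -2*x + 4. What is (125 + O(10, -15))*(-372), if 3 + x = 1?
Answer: -49476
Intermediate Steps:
x = -2 (x = -3 + 1 = -2)
O(J, l) = 8 (O(J, l) = -2*(-2) + 4 = 4 + 4 = 8)
(125 + O(10, -15))*(-372) = (125 + 8)*(-372) = 133*(-372) = -49476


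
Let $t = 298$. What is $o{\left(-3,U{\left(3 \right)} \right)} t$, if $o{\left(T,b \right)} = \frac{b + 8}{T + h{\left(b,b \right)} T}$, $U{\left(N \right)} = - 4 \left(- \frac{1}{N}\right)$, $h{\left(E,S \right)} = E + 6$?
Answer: $- \frac{8344}{75} \approx -111.25$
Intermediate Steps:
$h{\left(E,S \right)} = 6 + E$
$U{\left(N \right)} = \frac{4}{N}$
$o{\left(T,b \right)} = \frac{8 + b}{T + T \left(6 + b\right)}$ ($o{\left(T,b \right)} = \frac{b + 8}{T + \left(6 + b\right) T} = \frac{8 + b}{T + T \left(6 + b\right)}$)
$o{\left(-3,U{\left(3 \right)} \right)} t = \frac{8 + \frac{4}{3}}{\left(-3\right) \left(7 + \frac{4}{3}\right)} 298 = - \frac{8 + 4 \cdot \frac{1}{3}}{3 \left(7 + 4 \cdot \frac{1}{3}\right)} 298 = - \frac{8 + \frac{4}{3}}{3 \left(7 + \frac{4}{3}\right)} 298 = \left(- \frac{1}{3}\right) \frac{1}{\frac{25}{3}} \cdot \frac{28}{3} \cdot 298 = \left(- \frac{1}{3}\right) \frac{3}{25} \cdot \frac{28}{3} \cdot 298 = \left(- \frac{28}{75}\right) 298 = - \frac{8344}{75}$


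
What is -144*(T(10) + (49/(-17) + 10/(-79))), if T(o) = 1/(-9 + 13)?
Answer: 533556/1343 ≈ 397.29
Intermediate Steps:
T(o) = ¼ (T(o) = 1/4 = ¼)
-144*(T(10) + (49/(-17) + 10/(-79))) = -144*(¼ + (49/(-17) + 10/(-79))) = -144*(¼ + (49*(-1/17) + 10*(-1/79))) = -144*(¼ + (-49/17 - 10/79)) = -144*(¼ - 4041/1343) = -144*(-14821/5372) = 533556/1343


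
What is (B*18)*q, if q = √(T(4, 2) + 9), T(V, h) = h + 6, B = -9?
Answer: -162*√17 ≈ -667.94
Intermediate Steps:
T(V, h) = 6 + h
q = √17 (q = √((6 + 2) + 9) = √(8 + 9) = √17 ≈ 4.1231)
(B*18)*q = (-9*18)*√17 = -162*√17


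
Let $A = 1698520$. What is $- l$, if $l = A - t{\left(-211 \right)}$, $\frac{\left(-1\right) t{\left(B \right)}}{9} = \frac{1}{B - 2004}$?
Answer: $- \frac{3762221791}{2215} \approx -1.6985 \cdot 10^{6}$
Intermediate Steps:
$t{\left(B \right)} = - \frac{9}{-2004 + B}$ ($t{\left(B \right)} = - \frac{9}{B - 2004} = - \frac{9}{-2004 + B}$)
$l = \frac{3762221791}{2215}$ ($l = 1698520 - - \frac{9}{-2004 - 211} = 1698520 - - \frac{9}{-2215} = 1698520 - \left(-9\right) \left(- \frac{1}{2215}\right) = 1698520 - \frac{9}{2215} = \frac{3762221791}{2215} \approx 1.6985 \cdot 10^{6}$)
$- l = \left(-1\right) \frac{3762221791}{2215} = - \frac{3762221791}{2215}$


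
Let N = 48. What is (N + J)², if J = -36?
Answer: 144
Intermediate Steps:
(N + J)² = (48 - 36)² = 12² = 144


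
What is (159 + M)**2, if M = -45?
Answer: 12996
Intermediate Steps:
(159 + M)**2 = (159 - 45)**2 = 114**2 = 12996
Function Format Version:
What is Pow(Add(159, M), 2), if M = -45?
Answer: 12996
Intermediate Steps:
Pow(Add(159, M), 2) = Pow(Add(159, -45), 2) = Pow(114, 2) = 12996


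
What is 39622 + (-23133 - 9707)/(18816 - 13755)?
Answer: 200494102/5061 ≈ 39616.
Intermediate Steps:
39622 + (-23133 - 9707)/(18816 - 13755) = 39622 - 32840/5061 = 200494102/5061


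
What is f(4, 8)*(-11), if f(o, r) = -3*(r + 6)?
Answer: 462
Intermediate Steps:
f(o, r) = -18 - 3*r (f(o, r) = -3*(6 + r) = -18 - 3*r)
f(4, 8)*(-11) = (-18 - 3*8)*(-11) = (-18 - 24)*(-11) = -42*(-11) = 462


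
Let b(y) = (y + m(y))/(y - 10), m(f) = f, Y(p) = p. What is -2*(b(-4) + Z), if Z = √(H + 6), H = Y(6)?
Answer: -8/7 - 4*√3 ≈ -8.0711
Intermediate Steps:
H = 6
Z = 2*√3 (Z = √(6 + 6) = √12 = 2*√3 ≈ 3.4641)
b(y) = 2*y/(-10 + y) (b(y) = (y + y)/(y - 10) = (2*y)/(-10 + y) = 2*y/(-10 + y))
-2*(b(-4) + Z) = -2*(2*(-4)/(-10 - 4) + 2*√3) = -2*(2*(-4)/(-14) + 2*√3) = -2*(2*(-4)*(-1/14) + 2*√3) = -2*(4/7 + 2*√3) = -8/7 - 4*√3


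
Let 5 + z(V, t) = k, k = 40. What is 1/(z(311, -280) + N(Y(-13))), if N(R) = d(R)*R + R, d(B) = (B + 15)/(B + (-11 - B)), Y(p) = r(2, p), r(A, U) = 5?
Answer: 11/340 ≈ 0.032353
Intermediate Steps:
Y(p) = 5
z(V, t) = 35 (z(V, t) = -5 + 40 = 35)
d(B) = -15/11 - B/11 (d(B) = (15 + B)/(-11) = (15 + B)*(-1/11) = -15/11 - B/11)
N(R) = R + R*(-15/11 - R/11) (N(R) = (-15/11 - R/11)*R + R = R*(-15/11 - R/11) + R = R + R*(-15/11 - R/11))
1/(z(311, -280) + N(Y(-13))) = 1/(35 - 1/11*5*(4 + 5)) = 1/(35 - 1/11*5*9) = 1/(35 - 45/11) = 1/(340/11) = 11/340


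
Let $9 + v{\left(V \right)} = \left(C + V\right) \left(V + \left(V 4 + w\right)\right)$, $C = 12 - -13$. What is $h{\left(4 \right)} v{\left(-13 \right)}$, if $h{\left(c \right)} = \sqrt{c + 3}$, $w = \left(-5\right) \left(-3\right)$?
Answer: $- 609 \sqrt{7} \approx -1611.3$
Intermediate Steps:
$w = 15$
$h{\left(c \right)} = \sqrt{3 + c}$
$C = 25$ ($C = 12 + 13 = 25$)
$v{\left(V \right)} = -9 + \left(15 + 5 V\right) \left(25 + V\right)$ ($v{\left(V \right)} = -9 + \left(25 + V\right) \left(V + \left(V 4 + 15\right)\right) = -9 + \left(25 + V\right) \left(V + \left(4 V + 15\right)\right) = -9 + \left(25 + V\right) \left(V + \left(15 + 4 V\right)\right) = -9 + \left(25 + V\right) \left(15 + 5 V\right) = -9 + \left(15 + 5 V\right) \left(25 + V\right)$)
$h{\left(4 \right)} v{\left(-13 \right)} = \sqrt{3 + 4} \left(366 + 5 \left(-13\right)^{2} + 140 \left(-13\right)\right) = \sqrt{7} \left(366 + 5 \cdot 169 - 1820\right) = \sqrt{7} \left(366 + 845 - 1820\right) = \sqrt{7} \left(-609\right) = - 609 \sqrt{7}$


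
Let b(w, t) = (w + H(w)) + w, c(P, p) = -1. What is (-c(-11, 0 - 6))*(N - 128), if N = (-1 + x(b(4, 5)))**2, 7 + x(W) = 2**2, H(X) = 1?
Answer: -112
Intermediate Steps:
b(w, t) = 1 + 2*w (b(w, t) = (w + 1) + w = (1 + w) + w = 1 + 2*w)
x(W) = -3 (x(W) = -7 + 2**2 = -7 + 4 = -3)
N = 16 (N = (-1 - 3)**2 = (-4)**2 = 16)
(-c(-11, 0 - 6))*(N - 128) = (-1*(-1))*(16 - 128) = 1*(-112) = -112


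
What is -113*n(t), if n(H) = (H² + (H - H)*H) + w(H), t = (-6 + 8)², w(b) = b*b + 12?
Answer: -4972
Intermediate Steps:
w(b) = 12 + b² (w(b) = b² + 12 = 12 + b²)
t = 4 (t = 2² = 4)
n(H) = 12 + 2*H² (n(H) = (H² + (H - H)*H) + (12 + H²) = (H² + 0*H) + (12 + H²) = (H² + 0) + (12 + H²) = H² + (12 + H²) = 12 + 2*H²)
-113*n(t) = -113*(12 + 2*4²) = -113*(12 + 2*16) = -113*(12 + 32) = -113*44 = -4972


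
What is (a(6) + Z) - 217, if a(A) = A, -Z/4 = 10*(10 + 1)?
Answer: -651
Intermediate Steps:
Z = -440 (Z = -40*(10 + 1) = -40*11 = -4*110 = -440)
(a(6) + Z) - 217 = (6 - 440) - 217 = -434 - 217 = -651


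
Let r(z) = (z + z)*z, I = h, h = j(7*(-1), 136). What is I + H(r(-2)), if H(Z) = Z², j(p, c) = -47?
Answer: 17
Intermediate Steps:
h = -47
I = -47
r(z) = 2*z² (r(z) = (2*z)*z = 2*z²)
I + H(r(-2)) = -47 + (2*(-2)²)² = -47 + (2*4)² = -47 + 8² = -47 + 64 = 17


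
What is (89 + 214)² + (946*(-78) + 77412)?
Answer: 95433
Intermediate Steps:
(89 + 214)² + (946*(-78) + 77412) = 303² + (-73788 + 77412) = 91809 + 3624 = 95433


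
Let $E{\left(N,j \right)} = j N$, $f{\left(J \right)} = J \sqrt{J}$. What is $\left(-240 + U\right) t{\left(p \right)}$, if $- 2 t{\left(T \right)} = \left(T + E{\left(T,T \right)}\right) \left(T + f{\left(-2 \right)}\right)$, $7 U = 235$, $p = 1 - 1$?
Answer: $0$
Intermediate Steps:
$p = 0$
$U = \frac{235}{7}$ ($U = \frac{1}{7} \cdot 235 = \frac{235}{7} \approx 33.571$)
$f{\left(J \right)} = J^{\frac{3}{2}}$
$E{\left(N,j \right)} = N j$
$t{\left(T \right)} = - \frac{\left(T + T^{2}\right) \left(T - 2 i \sqrt{2}\right)}{2}$ ($t{\left(T \right)} = - \frac{\left(T + T T\right) \left(T + \left(-2\right)^{\frac{3}{2}}\right)}{2} = - \frac{\left(T + T^{2}\right) \left(T - 2 i \sqrt{2}\right)}{2}$)
$\left(-240 + U\right) t{\left(p \right)} = \left(-240 + \frac{235}{7}\right) \frac{1}{2} \cdot 0 \left(\left(-1\right) 0 - 0^{2} + 2 i \sqrt{2} + 2 i 0 \sqrt{2}\right) = - \frac{1445 \cdot \frac{1}{2} \cdot 0 \left(0 - 0 + 2 i \sqrt{2} + 0\right)}{7} = - \frac{1445 \cdot \frac{1}{2} \cdot 0 \left(0 + 0 + 2 i \sqrt{2} + 0\right)}{7} = - \frac{1445 \cdot \frac{1}{2} \cdot 0 \cdot 2 i \sqrt{2}}{7} = \left(- \frac{1445}{7}\right) 0 = 0$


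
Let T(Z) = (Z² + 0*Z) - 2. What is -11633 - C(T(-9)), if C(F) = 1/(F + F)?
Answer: -1838015/158 ≈ -11633.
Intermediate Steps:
T(Z) = -2 + Z² (T(Z) = (Z² + 0) - 2 = Z² - 2 = -2 + Z²)
C(F) = 1/(2*F)
-11633 - C(T(-9)) = -11633 - 1/(2*(-2 + (-9)²)) = -11633 - 1/(2*(-2 + 81)) = -11633 - 1/(2*79) = -11633 - 1*1/158 = -11633 - 1/158 = -1838015/158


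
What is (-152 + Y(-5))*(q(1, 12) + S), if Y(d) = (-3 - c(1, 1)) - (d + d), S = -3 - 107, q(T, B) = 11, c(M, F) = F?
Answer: 14454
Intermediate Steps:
S = -110
Y(d) = -4 - 2*d (Y(d) = (-3 - 1*1) - (d + d) = (-3 - 1) - 2*d = -4 - 2*d)
(-152 + Y(-5))*(q(1, 12) + S) = (-152 + (-4 - 2*(-5)))*(11 - 110) = (-152 + (-4 + 10))*(-99) = (-152 + 6)*(-99) = -146*(-99) = 14454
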